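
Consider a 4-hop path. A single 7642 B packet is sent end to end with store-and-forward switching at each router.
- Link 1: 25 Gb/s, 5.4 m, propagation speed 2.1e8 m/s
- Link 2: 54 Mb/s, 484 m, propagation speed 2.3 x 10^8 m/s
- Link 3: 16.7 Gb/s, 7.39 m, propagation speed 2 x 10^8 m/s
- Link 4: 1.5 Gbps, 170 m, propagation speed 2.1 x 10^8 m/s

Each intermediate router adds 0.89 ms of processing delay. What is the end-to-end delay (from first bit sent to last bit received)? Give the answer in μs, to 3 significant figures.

L = 7642 × 8 = 61136 bits.
Transmission delays (L/R per hop): 2.44544, 1132.15, 3.66084, 40.7573 μs; sum = 1179.01 μs.
Propagation delays (d/s per hop): 0.0257143, 2.10435, 0.03695, 0.809524 μs; sum = 2.97654 μs.
Processing at 3 router(s): 3 × 0.89 ms = 2670 μs.
End-to-end = 3850 μs.

3850 μs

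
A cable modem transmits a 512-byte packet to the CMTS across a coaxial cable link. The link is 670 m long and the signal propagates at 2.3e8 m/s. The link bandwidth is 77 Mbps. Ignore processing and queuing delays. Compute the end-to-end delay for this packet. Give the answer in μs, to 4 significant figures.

56.11 μs

L = 512 × 8 = 4096 bits.
Transmission delay = L/R = 4096 / 77000000 = 53.1948 μs.
Propagation delay = d/s = 670 m / 2.3e+08 m/s = 2.91304 μs.
Total = 56.11 μs.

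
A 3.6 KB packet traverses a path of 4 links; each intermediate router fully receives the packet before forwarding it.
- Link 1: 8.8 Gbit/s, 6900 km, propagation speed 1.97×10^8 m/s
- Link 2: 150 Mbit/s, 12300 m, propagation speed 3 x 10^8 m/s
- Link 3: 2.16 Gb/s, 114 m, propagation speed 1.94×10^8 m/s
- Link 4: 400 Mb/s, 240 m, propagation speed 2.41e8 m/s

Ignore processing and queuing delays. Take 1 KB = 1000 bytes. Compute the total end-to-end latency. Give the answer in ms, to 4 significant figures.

35.35 ms

L = 28800 bits.
Transmission delays (L/R per hop): 0.00327273, 0.192, 0.0133333, 0.072 ms; sum = 0.280606 ms.
Propagation delays (d/s per hop): 35.0254, 0.041, 0.000587629, 0.000995851 ms; sum = 35.068 ms.
End-to-end = 35.35 ms.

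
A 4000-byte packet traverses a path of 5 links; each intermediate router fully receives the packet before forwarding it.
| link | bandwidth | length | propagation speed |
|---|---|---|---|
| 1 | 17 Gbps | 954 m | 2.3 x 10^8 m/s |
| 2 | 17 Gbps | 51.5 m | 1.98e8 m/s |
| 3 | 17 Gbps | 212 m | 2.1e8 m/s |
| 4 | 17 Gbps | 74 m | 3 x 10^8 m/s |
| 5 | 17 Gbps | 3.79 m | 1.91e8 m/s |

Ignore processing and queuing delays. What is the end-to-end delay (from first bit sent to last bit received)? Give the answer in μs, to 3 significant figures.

15.1 μs

L = 4000 × 8 = 32000 bits.
Transmission delay per hop = L/R = 32000/17000000000 = 1.88235 μs; 5 hops → 9.41176 μs.
Propagation delays (d/s per hop): 4.14783, 0.260101, 1.00952, 0.246667, 0.0198429 μs; sum = 5.68396 μs.
End-to-end = 15.1 μs.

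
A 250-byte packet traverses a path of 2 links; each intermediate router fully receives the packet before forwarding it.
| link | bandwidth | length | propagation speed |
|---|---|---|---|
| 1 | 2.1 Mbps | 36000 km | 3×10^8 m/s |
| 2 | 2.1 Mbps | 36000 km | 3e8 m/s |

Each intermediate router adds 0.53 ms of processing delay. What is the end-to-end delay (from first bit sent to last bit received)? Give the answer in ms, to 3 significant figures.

L = 250 × 8 = 2000 bits.
Transmission delay per hop = L/R = 2000/2100000 = 0.952381 ms; 2 hops → 1.90476 ms.
Propagation delays (d/s per hop): 120, 120 ms; sum = 240 ms.
Processing at 1 router(s): 1 × 0.53 ms = 0.53 ms.
End-to-end = 242 ms.

242 ms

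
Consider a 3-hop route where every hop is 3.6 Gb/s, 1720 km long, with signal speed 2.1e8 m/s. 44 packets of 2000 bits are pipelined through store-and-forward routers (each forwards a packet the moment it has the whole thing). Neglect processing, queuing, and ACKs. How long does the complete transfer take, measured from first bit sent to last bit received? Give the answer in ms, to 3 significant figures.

24.6 ms

Per-hop transmission t_tx = L/R = 2000/3600000000 = 0.000555556 ms.
Per-hop propagation t_prop = 1720000/210000000 = 8.19048 ms.
Pipeline fill: first packet needs 3·t_tx to clear all hops; remaining 43 packets each add one t_tx.
Total = (3+44-1)·t_tx + 3·t_prop = 46·0.000555556 + 3·8.19048 = 24.6 ms.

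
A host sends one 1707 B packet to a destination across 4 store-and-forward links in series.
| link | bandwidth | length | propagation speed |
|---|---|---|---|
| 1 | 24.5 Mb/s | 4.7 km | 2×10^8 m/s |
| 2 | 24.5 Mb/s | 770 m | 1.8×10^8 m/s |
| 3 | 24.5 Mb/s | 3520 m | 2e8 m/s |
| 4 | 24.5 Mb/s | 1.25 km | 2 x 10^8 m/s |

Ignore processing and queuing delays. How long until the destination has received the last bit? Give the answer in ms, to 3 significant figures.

L = 1707 × 8 = 13656 bits.
Transmission delay per hop = L/R = 13656/24500000 = 0.557388 ms; 4 hops → 2.22955 ms.
Propagation delays (d/s per hop): 0.0235, 0.00427778, 0.0176, 0.00625 ms; sum = 0.0516278 ms.
End-to-end = 2.28 ms.

2.28 ms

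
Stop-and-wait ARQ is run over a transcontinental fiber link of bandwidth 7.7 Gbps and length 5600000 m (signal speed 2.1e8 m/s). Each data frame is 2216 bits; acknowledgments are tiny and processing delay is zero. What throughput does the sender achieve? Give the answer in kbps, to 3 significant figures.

41.5 kbps

t_tx = L/R = 2216/7700000000 = 2.87792e-07 s.
t_prop = 5600000/210000000 = 0.0266667 s; RTT = 0.0533333 s.
Cycle = t_tx + RTT = 0.0533336 s.
Throughput = L / cycle = 2216 / 0.0533336 = 41.5 kbps.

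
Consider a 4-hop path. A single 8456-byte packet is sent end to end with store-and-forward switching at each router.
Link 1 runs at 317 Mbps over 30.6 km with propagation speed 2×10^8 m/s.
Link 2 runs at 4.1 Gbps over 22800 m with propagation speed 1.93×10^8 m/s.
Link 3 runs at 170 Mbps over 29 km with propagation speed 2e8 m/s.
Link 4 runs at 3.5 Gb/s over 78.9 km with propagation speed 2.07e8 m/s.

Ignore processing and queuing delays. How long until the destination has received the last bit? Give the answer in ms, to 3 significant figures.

L = 8456 × 8 = 67648 bits.
Transmission delays (L/R per hop): 0.213401, 0.0164995, 0.397929, 0.019328 ms; sum = 0.647158 ms.
Propagation delays (d/s per hop): 0.153, 0.118135, 0.145, 0.381159 ms; sum = 0.797294 ms.
End-to-end = 1.44 ms.

1.44 ms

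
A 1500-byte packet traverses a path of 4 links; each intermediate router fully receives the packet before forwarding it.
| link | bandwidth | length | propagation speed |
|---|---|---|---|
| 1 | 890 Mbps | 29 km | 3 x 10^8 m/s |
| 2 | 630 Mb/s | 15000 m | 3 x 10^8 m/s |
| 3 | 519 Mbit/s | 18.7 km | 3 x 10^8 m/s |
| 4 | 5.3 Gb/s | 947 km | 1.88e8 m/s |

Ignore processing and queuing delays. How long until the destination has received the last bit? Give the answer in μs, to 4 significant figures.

L = 1500 × 8 = 12000 bits.
Transmission delays (L/R per hop): 13.4831, 19.0476, 23.1214, 2.26415 μs; sum = 57.9163 μs.
Propagation delays (d/s per hop): 96.6667, 50, 62.3333, 5037.23 μs; sum = 5246.23 μs.
End-to-end = 5304 μs.

5304 μs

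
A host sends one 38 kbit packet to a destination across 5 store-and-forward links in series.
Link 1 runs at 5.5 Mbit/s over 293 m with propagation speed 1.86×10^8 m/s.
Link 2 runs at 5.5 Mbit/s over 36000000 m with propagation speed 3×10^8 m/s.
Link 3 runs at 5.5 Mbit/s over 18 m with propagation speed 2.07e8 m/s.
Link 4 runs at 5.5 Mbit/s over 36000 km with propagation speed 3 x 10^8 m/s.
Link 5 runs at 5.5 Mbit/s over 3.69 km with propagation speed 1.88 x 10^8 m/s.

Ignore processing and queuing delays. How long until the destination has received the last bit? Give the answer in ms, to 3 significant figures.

275 ms

L = 38000 bits.
Transmission delay per hop = L/R = 38000/5500000 = 6.90909 ms; 5 hops → 34.5455 ms.
Propagation delays (d/s per hop): 0.00157527, 120, 8.69565e-05, 120, 0.0196277 ms; sum = 240.021 ms.
End-to-end = 275 ms.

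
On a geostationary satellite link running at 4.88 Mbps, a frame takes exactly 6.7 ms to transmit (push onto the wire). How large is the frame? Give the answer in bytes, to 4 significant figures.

4087 bytes

L = R × t_tx = 4880000 b/s × 0.0067 s = 32696 bits.
In bytes: 32696 / 8 = 4087 bytes.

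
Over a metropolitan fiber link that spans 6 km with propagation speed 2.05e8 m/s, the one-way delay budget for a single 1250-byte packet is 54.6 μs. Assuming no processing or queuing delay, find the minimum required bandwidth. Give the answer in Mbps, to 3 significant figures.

395 Mbps

L = 10000 bits.
Propagation delay = 6000 / 2.05e+08 = 29.2683 μs.
Transmission budget = 54.6 − 29.2683 = 25.3317 μs.
R ≥ L / t_tx = 10000 bits / 2.53317e-05 s = 395 Mbps.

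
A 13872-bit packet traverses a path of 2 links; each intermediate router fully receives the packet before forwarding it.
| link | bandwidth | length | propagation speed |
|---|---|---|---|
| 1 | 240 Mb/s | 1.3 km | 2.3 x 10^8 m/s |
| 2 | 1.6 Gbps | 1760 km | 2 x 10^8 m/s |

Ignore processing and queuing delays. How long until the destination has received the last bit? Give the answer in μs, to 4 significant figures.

8872 μs

Transmission delays (L/R per hop): 57.8, 8.67 μs; sum = 66.47 μs.
Propagation delays (d/s per hop): 5.65217, 8800 μs; sum = 8805.65 μs.
End-to-end = 8872 μs.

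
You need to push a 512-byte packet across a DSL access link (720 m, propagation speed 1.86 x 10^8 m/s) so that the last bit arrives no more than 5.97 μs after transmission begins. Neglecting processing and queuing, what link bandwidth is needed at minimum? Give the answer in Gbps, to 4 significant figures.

L = 4096 bits.
Propagation delay = 720 / 186000000 = 3.87097 μs.
Transmission budget = 5.97 − 3.87097 = 2.09903 μs.
R ≥ L / t_tx = 4096 bits / 2.09903e-06 s = 1.951 Gbps.

1.951 Gbps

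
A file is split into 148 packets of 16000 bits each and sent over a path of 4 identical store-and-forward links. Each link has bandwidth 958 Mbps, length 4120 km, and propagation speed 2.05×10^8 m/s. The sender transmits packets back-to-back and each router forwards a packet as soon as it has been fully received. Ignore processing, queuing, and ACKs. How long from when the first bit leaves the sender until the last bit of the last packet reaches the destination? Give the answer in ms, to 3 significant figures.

Per-hop transmission t_tx = L/R = 16000/958000000 = 0.0167015 ms.
Per-hop propagation t_prop = 4120000/2.05e+08 = 20.0976 ms.
Pipeline fill: first packet needs 4·t_tx to clear all hops; remaining 147 packets each add one t_tx.
Total = (4+148-1)·t_tx + 4·t_prop = 151·0.0167015 + 4·20.0976 = 82.9 ms.

82.9 ms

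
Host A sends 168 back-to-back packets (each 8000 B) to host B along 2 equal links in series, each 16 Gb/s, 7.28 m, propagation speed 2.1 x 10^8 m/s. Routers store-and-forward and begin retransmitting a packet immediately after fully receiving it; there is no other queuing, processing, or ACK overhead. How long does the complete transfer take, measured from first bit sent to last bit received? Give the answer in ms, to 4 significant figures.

Per-hop transmission t_tx = L/R = 64000/16000000000 = 0.004 ms.
Per-hop propagation t_prop = 7.28/210000000 = 3.46667e-05 ms.
Pipeline fill: first packet needs 2·t_tx to clear all hops; remaining 167 packets each add one t_tx.
Total = (2+168-1)·t_tx + 2·t_prop = 169·0.004 + 2·3.46667e-05 = 0.6761 ms.

0.6761 ms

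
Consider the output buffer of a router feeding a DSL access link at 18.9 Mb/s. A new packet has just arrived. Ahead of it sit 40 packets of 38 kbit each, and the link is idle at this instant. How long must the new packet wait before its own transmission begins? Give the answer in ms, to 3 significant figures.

80.4 ms

Each queued packet: L/R = 38000/18900000 = 2.01058 ms.
40 queued → 80.4233 ms.
Queuing delay = 80.4 ms.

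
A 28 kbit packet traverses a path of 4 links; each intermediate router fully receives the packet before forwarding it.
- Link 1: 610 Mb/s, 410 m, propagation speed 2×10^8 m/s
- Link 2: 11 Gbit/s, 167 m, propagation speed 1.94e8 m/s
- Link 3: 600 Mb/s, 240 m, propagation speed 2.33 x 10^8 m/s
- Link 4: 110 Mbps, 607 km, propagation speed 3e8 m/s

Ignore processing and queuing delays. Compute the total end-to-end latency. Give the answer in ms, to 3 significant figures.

L = 28000 bits.
Transmission delays (L/R per hop): 0.0459016, 0.00254545, 0.0466667, 0.254545 ms; sum = 0.349659 ms.
Propagation delays (d/s per hop): 0.00205, 0.000860825, 0.00103004, 2.02333 ms; sum = 2.02727 ms.
End-to-end = 2.38 ms.

2.38 ms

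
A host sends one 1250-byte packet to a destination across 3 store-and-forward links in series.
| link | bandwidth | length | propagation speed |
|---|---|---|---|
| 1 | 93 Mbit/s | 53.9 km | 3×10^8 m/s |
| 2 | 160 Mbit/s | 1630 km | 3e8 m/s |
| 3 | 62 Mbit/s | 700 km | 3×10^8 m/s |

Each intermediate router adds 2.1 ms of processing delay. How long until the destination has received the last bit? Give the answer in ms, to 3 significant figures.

L = 1250 × 8 = 10000 bits.
Transmission delays (L/R per hop): 0.107527, 0.0625, 0.16129 ms; sum = 0.331317 ms.
Propagation delays (d/s per hop): 0.179667, 5.43333, 2.33333 ms; sum = 7.94633 ms.
Processing at 2 router(s): 2 × 2.1 ms = 4.2 ms.
End-to-end = 12.5 ms.

12.5 ms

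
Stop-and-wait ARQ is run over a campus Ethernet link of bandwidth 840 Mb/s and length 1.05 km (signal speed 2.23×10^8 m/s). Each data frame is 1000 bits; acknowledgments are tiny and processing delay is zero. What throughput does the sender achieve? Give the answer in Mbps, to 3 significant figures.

t_tx = L/R = 1000/840000000 = 1.19048e-06 s.
t_prop = 1050/223000000 = 4.70852e-06 s; RTT = 9.41704e-06 s.
Cycle = t_tx + RTT = 1.06075e-05 s.
Throughput = L / cycle = 1000 / 1.06075e-05 = 94.3 Mbps.

94.3 Mbps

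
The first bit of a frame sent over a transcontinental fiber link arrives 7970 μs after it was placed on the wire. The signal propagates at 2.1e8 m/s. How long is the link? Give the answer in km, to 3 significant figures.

d = s × t_prop = 210000000 × 0.00797 = 1670 km.

1670 km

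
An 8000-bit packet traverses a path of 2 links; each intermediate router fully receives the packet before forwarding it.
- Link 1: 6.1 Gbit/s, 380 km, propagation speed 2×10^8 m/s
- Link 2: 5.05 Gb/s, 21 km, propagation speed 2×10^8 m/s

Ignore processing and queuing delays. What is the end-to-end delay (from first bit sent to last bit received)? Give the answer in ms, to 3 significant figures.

Transmission delays (L/R per hop): 0.00131148, 0.00158416 ms; sum = 0.00289563 ms.
Propagation delays (d/s per hop): 1.9, 0.105 ms; sum = 2.005 ms.
End-to-end = 2.01 ms.

2.01 ms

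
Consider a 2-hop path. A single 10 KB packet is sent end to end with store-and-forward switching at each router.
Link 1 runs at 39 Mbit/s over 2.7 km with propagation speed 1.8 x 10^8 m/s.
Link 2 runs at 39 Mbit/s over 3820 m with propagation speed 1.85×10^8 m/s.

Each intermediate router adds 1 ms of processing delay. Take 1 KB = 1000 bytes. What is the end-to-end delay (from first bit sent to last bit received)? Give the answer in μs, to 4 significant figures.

5138 μs

L = 80000 bits.
Transmission delay per hop = L/R = 80000/39000000 = 2051.28 μs; 2 hops → 4102.56 μs.
Propagation delays (d/s per hop): 15, 20.6486 μs; sum = 35.6486 μs.
Processing at 1 router(s): 1 × 1 ms = 1000 μs.
End-to-end = 5138 μs.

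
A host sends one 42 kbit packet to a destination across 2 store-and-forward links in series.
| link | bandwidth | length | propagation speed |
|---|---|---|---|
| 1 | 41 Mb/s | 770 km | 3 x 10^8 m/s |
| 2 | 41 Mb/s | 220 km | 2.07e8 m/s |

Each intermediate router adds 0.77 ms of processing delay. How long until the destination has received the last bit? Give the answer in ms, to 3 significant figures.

6.45 ms

L = 42000 bits.
Transmission delay per hop = L/R = 42000/41000000 = 1.02439 ms; 2 hops → 2.04878 ms.
Propagation delays (d/s per hop): 2.56667, 1.0628 ms; sum = 3.62947 ms.
Processing at 1 router(s): 1 × 0.77 ms = 0.77 ms.
End-to-end = 6.45 ms.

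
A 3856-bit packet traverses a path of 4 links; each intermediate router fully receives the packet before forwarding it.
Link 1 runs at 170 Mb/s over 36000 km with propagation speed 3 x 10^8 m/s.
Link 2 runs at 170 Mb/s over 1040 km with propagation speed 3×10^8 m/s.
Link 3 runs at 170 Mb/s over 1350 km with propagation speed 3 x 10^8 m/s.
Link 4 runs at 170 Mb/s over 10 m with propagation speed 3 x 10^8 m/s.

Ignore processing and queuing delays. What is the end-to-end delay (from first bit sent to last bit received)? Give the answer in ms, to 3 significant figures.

Transmission delay per hop = L/R = 3856/170000000 = 0.0226824 ms; 4 hops → 0.0907294 ms.
Propagation delays (d/s per hop): 120, 3.46667, 4.5, 3.33333e-05 ms; sum = 127.967 ms.
End-to-end = 128 ms.

128 ms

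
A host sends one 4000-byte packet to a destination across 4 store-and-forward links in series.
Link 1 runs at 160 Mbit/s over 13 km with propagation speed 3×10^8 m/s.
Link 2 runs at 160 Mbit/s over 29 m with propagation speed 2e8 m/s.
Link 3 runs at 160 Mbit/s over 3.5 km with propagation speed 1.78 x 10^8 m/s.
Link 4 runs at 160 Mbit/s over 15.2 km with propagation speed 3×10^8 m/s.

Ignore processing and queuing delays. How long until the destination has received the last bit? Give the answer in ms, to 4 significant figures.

0.9138 ms

L = 4000 × 8 = 32000 bits.
Transmission delay per hop = L/R = 32000/160000000 = 0.2 ms; 4 hops → 0.8 ms.
Propagation delays (d/s per hop): 0.0433333, 0.000145, 0.0196629, 0.0506667 ms; sum = 0.113808 ms.
End-to-end = 0.9138 ms.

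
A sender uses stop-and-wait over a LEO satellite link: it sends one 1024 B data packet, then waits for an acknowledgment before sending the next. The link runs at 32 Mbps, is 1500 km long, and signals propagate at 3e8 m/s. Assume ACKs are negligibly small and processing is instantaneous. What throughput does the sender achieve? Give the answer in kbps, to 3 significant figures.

t_tx = L/R = 8192/32000000 = 0.000256 s.
t_prop = 1500000/300000000 = 0.005 s; RTT = 0.01 s.
Cycle = t_tx + RTT = 0.010256 s.
Throughput = L / cycle = 8192 / 0.010256 = 799 kbps.

799 kbps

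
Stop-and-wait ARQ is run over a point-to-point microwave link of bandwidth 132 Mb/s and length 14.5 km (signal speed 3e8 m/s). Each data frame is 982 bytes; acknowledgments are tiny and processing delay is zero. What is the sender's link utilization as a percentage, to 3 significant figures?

t_tx = L/R = 7856/132000000 = 5.95152e-05 s.
t_prop = 14500/300000000 = 4.83333e-05 s; RTT = 9.66667e-05 s.
Cycle = t_tx + RTT = 0.000156182 s.
Utilization = t_tx / cycle = 5.95152e-05/0.000156182 = 38.1 %.

38.1 %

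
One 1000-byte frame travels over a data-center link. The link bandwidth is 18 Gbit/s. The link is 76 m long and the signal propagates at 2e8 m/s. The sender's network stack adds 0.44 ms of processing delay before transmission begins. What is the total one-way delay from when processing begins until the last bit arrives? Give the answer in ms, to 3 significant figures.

L = 1000 × 8 = 8000 bits.
Transmission delay = L/R = 8000 / 18000000000 = 0.000444444 ms.
Propagation delay = d/s = 76 m / 200000000 m/s = 0.00038 ms.
Plus processing delay 0.44 ms = 0.44 ms.
Total = 0.441 ms.

0.441 ms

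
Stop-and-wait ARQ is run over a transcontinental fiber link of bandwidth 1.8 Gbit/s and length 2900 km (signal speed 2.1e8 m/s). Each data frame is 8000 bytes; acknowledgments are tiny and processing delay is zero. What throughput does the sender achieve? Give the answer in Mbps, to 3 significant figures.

t_tx = L/R = 64000/1800000000 = 3.55556e-05 s.
t_prop = 2900000/210000000 = 0.0138095 s; RTT = 0.027619 s.
Cycle = t_tx + RTT = 0.0276546 s.
Throughput = L / cycle = 64000 / 0.0276546 = 2.31 Mbps.

2.31 Mbps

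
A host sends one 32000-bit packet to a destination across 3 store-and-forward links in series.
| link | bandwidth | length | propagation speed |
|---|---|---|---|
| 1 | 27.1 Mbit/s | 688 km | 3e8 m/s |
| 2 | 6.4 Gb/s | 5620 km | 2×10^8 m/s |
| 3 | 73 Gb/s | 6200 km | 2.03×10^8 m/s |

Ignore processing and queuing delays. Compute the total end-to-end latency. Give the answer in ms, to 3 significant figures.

Transmission delays (L/R per hop): 1.18081, 0.005, 0.000438356 ms; sum = 1.18625 ms.
Propagation delays (d/s per hop): 2.29333, 28.1, 30.5419 ms; sum = 60.9352 ms.
End-to-end = 62.1 ms.

62.1 ms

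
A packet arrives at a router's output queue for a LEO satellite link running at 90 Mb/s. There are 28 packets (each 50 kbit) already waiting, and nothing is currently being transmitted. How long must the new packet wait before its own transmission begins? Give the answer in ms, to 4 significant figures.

Each queued packet: L/R = 50000/90000000 = 0.555556 ms.
28 queued → 15.5556 ms.
Queuing delay = 15.56 ms.

15.56 ms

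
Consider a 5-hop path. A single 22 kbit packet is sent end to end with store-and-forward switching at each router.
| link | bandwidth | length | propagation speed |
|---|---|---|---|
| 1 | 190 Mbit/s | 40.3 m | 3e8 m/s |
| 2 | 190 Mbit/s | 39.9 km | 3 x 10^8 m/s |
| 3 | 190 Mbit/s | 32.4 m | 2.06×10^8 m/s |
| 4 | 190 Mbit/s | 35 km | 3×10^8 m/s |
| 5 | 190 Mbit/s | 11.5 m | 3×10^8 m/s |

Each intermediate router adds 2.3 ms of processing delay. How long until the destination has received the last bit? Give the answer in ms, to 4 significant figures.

L = 22000 bits.
Transmission delay per hop = L/R = 22000/190000000 = 0.115789 ms; 5 hops → 0.578947 ms.
Propagation delays (d/s per hop): 0.000134333, 0.133, 0.000157282, 0.116667, 3.83333e-05 ms; sum = 0.249997 ms.
Processing at 4 router(s): 4 × 2.3 ms = 9.2 ms.
End-to-end = 10.03 ms.

10.03 ms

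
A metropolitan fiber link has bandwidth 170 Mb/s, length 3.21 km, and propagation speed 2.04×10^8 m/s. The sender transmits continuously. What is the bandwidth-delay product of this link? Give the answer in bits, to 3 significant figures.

Propagation delay = 3210 / 204000000 = 1.57353e-05 s.
BDP = R × t_prop = 170000000 × 1.57353e-05 = 2675 bits.

2680 bits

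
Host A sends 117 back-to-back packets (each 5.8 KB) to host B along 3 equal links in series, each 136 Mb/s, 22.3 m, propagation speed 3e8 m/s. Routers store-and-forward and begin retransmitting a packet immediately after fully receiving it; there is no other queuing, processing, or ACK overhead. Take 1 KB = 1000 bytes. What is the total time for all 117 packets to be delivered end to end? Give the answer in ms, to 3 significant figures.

Per-hop transmission t_tx = L/R = 46400/136000000 = 0.341176 ms.
Per-hop propagation t_prop = 22.3/300000000 = 7.43333e-05 ms.
Pipeline fill: first packet needs 3·t_tx to clear all hops; remaining 116 packets each add one t_tx.
Total = (3+117-1)·t_tx + 3·t_prop = 119·0.341176 + 3·7.43333e-05 = 40.6 ms.

40.6 ms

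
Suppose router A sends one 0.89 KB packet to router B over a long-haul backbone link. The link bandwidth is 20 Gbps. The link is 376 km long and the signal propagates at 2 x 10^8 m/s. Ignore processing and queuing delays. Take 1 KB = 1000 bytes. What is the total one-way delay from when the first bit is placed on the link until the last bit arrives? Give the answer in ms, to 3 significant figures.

L = 7120 bits.
Transmission delay = L/R = 7120 / 20000000000 = 0.000356 ms.
Propagation delay = d/s = 376000 m / 200000000 m/s = 1.88 ms.
Total = 1.88 ms.

1.88 ms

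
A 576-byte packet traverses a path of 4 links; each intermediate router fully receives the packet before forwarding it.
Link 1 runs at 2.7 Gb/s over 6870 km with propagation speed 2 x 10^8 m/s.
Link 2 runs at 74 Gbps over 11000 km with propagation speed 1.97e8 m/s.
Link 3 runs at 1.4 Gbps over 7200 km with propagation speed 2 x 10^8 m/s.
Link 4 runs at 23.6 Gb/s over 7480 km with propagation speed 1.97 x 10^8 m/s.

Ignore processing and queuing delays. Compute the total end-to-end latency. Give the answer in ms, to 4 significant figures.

164.2 ms

L = 576 × 8 = 4608 bits.
Transmission delays (L/R per hop): 0.00170667, 6.22703e-05, 0.00329143, 0.000195254 ms; sum = 0.00525562 ms.
Propagation delays (d/s per hop): 34.35, 55.8376, 36, 37.9695 ms; sum = 164.157 ms.
End-to-end = 164.2 ms.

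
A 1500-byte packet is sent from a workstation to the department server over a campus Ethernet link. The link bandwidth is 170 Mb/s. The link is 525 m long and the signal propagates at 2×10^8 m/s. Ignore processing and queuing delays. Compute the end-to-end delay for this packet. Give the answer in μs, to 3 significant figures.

73.2 μs

L = 1500 × 8 = 12000 bits.
Transmission delay = L/R = 12000 / 170000000 = 70.5882 μs.
Propagation delay = d/s = 525 m / 200000000 m/s = 2.625 μs.
Total = 73.2 μs.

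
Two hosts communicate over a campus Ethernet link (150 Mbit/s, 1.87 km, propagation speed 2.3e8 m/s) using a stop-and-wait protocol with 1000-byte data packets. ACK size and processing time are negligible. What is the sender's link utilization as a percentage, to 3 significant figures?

76.6 %

t_tx = L/R = 8000/150000000 = 5.33333e-05 s.
t_prop = 1870/2.3e+08 = 8.13043e-06 s; RTT = 1.62609e-05 s.
Cycle = t_tx + RTT = 6.95942e-05 s.
Utilization = t_tx / cycle = 5.33333e-05/6.95942e-05 = 76.6 %.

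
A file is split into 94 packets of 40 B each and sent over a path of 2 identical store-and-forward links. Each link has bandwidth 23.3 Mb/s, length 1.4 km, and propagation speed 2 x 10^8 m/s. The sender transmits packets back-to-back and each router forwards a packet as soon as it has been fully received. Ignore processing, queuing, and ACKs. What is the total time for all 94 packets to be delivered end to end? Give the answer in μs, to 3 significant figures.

Per-hop transmission t_tx = L/R = 320/23300000 = 13.7339 μs.
Per-hop propagation t_prop = 1400/200000000 = 7 μs.
Pipeline fill: first packet needs 2·t_tx to clear all hops; remaining 93 packets each add one t_tx.
Total = (2+94-1)·t_tx + 2·t_prop = 95·13.7339 + 2·7 = 1320 μs.

1320 μs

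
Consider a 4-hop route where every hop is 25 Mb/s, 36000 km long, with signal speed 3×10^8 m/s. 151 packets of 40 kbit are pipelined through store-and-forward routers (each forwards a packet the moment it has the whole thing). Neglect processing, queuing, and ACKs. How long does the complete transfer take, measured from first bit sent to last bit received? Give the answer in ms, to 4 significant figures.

726.4 ms

Per-hop transmission t_tx = L/R = 40000/25000000 = 1.6 ms.
Per-hop propagation t_prop = 36000000/300000000 = 120 ms.
Pipeline fill: first packet needs 4·t_tx to clear all hops; remaining 150 packets each add one t_tx.
Total = (4+151-1)·t_tx + 4·t_prop = 154·1.6 + 4·120 = 726.4 ms.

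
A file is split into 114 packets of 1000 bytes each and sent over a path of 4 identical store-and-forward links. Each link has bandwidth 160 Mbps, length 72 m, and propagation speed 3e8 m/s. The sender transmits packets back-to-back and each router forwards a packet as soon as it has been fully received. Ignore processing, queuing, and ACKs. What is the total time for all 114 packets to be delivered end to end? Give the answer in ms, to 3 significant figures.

Per-hop transmission t_tx = L/R = 8000/160000000 = 0.05 ms.
Per-hop propagation t_prop = 72/300000000 = 0.00024 ms.
Pipeline fill: first packet needs 4·t_tx to clear all hops; remaining 113 packets each add one t_tx.
Total = (4+114-1)·t_tx + 4·t_prop = 117·0.05 + 4·0.00024 = 5.85 ms.

5.85 ms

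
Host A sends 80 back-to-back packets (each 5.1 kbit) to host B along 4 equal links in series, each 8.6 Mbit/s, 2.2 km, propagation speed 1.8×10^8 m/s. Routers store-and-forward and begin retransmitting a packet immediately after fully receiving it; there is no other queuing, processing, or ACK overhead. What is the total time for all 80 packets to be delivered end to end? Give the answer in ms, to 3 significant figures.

Per-hop transmission t_tx = L/R = 5100/8600000 = 0.593023 ms.
Per-hop propagation t_prop = 2200/180000000 = 0.0122222 ms.
Pipeline fill: first packet needs 4·t_tx to clear all hops; remaining 79 packets each add one t_tx.
Total = (4+80-1)·t_tx + 4·t_prop = 83·0.593023 + 4·0.0122222 = 49.3 ms.

49.3 ms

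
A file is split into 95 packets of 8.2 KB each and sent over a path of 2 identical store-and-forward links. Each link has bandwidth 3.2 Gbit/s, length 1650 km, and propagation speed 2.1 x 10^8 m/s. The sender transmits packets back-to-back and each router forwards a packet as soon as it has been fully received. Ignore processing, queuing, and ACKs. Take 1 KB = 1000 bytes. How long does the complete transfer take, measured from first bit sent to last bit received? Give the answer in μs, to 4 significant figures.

Per-hop transmission t_tx = L/R = 65600/3200000000 = 20.5 μs.
Per-hop propagation t_prop = 1650000/210000000 = 7857.14 μs.
Pipeline fill: first packet needs 2·t_tx to clear all hops; remaining 94 packets each add one t_tx.
Total = (2+95-1)·t_tx + 2·t_prop = 96·20.5 + 2·7857.14 = 17680 μs.

17680 μs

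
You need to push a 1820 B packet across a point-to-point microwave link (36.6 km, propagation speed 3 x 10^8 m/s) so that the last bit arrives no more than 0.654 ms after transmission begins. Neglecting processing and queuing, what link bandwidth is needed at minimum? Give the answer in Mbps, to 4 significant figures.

L = 14560 bits.
Propagation delay = 36600 / 300000000 = 0.122 ms.
Transmission budget = 0.654 − 0.122 = 0.532 ms.
R ≥ L / t_tx = 14560 bits / 0.000532 s = 27.37 Mbps.

27.37 Mbps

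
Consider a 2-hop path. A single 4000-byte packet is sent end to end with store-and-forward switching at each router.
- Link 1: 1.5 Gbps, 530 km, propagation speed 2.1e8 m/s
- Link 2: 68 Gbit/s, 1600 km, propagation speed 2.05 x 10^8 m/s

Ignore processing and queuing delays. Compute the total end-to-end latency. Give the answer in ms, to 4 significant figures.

10.35 ms

L = 4000 × 8 = 32000 bits.
Transmission delays (L/R per hop): 0.0213333, 0.000470588 ms; sum = 0.0218039 ms.
Propagation delays (d/s per hop): 2.52381, 7.80488 ms; sum = 10.3287 ms.
End-to-end = 10.35 ms.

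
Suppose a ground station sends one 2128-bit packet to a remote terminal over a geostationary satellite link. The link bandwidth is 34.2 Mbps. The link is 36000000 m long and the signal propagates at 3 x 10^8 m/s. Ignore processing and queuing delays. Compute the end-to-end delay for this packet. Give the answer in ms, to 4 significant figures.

120.1 ms

Transmission delay = L/R = 2128 / 34200000 = 0.0622222 ms.
Propagation delay = d/s = 36000000 m / 300000000 m/s = 120 ms.
Total = 120.1 ms.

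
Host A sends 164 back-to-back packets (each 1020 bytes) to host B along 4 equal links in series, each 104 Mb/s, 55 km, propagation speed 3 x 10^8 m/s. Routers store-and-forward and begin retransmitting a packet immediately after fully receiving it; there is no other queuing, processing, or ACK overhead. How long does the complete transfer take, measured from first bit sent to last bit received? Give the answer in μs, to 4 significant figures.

13840 μs

Per-hop transmission t_tx = L/R = 8160/104000000 = 78.4615 μs.
Per-hop propagation t_prop = 55000/300000000 = 183.333 μs.
Pipeline fill: first packet needs 4·t_tx to clear all hops; remaining 163 packets each add one t_tx.
Total = (4+164-1)·t_tx + 4·t_prop = 167·78.4615 + 4·183.333 = 13840 μs.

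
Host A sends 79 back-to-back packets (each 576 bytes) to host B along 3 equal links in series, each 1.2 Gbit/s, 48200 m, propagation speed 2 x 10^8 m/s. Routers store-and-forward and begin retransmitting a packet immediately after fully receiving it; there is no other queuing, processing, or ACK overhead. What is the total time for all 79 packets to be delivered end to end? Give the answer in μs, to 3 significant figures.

Per-hop transmission t_tx = L/R = 4608/1200000000 = 3.84 μs.
Per-hop propagation t_prop = 48200/200000000 = 241 μs.
Pipeline fill: first packet needs 3·t_tx to clear all hops; remaining 78 packets each add one t_tx.
Total = (3+79-1)·t_tx + 3·t_prop = 81·3.84 + 3·241 = 1030 μs.

1030 μs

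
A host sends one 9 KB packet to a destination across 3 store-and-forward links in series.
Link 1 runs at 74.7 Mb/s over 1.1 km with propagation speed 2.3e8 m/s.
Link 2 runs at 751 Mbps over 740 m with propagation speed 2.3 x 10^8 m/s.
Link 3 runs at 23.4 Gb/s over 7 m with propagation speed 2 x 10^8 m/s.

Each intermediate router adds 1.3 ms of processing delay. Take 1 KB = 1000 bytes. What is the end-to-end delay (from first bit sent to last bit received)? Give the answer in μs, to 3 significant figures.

3670 μs

L = 72000 bits.
Transmission delays (L/R per hop): 963.855, 95.8722, 3.07692 μs; sum = 1062.8 μs.
Propagation delays (d/s per hop): 4.78261, 3.21739, 0.035 μs; sum = 8.035 μs.
Processing at 2 router(s): 2 × 1.3 ms = 2600 μs.
End-to-end = 3670 μs.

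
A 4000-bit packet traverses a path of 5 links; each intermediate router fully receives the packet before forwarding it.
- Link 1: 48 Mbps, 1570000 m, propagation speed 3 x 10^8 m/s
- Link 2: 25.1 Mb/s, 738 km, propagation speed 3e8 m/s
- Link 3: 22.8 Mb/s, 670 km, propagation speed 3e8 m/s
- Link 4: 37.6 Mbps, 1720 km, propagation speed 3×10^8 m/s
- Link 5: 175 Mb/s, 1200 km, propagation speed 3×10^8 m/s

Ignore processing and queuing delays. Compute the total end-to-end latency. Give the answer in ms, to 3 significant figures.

20.2 ms

Transmission delays (L/R per hop): 0.0833333, 0.159363, 0.175439, 0.106383, 0.0228571 ms; sum = 0.547375 ms.
Propagation delays (d/s per hop): 5.23333, 2.46, 2.23333, 5.73333, 4 ms; sum = 19.66 ms.
End-to-end = 20.2 ms.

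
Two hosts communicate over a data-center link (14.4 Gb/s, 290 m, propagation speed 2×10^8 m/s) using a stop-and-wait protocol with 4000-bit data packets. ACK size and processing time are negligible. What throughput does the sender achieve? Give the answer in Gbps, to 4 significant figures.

t_tx = L/R = 4000/14400000000 = 2.77778e-07 s.
t_prop = 290/200000000 = 1.45e-06 s; RTT = 2.9e-06 s.
Cycle = t_tx + RTT = 3.17778e-06 s.
Throughput = L / cycle = 4000 / 3.17778e-06 = 1.259 Gbps.

1.259 Gbps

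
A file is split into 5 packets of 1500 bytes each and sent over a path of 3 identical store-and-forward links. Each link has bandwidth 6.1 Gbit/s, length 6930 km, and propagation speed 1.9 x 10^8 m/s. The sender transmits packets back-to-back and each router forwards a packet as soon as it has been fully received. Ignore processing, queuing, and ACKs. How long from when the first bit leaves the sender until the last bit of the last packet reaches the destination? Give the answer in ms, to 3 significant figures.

109 ms

Per-hop transmission t_tx = L/R = 12000/6100000000 = 0.00196721 ms.
Per-hop propagation t_prop = 6930000/190000000 = 36.4737 ms.
Pipeline fill: first packet needs 3·t_tx to clear all hops; remaining 4 packets each add one t_tx.
Total = (3+5-1)·t_tx + 3·t_prop = 7·0.00196721 + 3·36.4737 = 109 ms.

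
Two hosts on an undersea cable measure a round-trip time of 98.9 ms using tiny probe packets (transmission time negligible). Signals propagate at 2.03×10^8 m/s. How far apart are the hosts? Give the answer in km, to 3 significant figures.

10000 km

One-way propagation = RTT/2 = 49.45 ms.
d = s × t = 2.03e+08 × 0.04945 = 10000 km.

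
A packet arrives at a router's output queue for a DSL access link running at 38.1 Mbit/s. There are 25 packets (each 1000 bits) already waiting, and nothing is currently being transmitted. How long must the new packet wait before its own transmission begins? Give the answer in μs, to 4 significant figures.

656.2 μs

Each queued packet: L/R = 1000/38100000 = 26.2467 μs.
25 queued → 656.168 μs.
Queuing delay = 656.2 μs.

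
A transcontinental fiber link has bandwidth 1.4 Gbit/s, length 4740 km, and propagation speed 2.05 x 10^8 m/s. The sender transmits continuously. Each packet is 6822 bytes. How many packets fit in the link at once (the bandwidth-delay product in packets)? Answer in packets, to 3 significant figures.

Propagation delay = 4740000 / 2.05e+08 = 0.023122 s.
BDP = R × t_prop = 1400000000 × 0.023122 = 32370700 bits.
In packets of 54576 bits: 593 packets.

593 packets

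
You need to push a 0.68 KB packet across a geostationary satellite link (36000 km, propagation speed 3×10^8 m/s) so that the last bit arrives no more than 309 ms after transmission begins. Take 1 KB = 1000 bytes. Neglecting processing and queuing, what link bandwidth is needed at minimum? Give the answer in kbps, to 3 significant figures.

L = 5440 bits.
Propagation delay = 36000000 / 300000000 = 120 ms.
Transmission budget = 309 − 120 = 189 ms.
R ≥ L / t_tx = 5440 bits / 0.189 s = 28.8 kbps.

28.8 kbps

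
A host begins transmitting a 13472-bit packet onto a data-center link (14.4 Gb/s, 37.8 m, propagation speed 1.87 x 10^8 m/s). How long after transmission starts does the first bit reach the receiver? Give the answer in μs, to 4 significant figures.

0.2021 μs

First bit experiences only propagation delay: d/s = 37.8/187000000 = 0.2021 μs.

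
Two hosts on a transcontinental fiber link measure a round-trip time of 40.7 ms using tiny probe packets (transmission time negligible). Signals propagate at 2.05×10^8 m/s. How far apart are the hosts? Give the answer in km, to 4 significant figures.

4172 km

One-way propagation = RTT/2 = 20.35 ms.
d = s × t = 2.05e+08 × 0.02035 = 4172 km.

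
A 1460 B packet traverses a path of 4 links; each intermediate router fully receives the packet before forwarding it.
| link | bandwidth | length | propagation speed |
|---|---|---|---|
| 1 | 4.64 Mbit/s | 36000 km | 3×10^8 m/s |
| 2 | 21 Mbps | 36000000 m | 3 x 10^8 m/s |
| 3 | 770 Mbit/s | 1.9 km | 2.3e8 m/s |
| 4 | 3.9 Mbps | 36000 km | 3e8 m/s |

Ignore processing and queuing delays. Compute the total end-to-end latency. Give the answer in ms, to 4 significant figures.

L = 1460 × 8 = 11680 bits.
Transmission delays (L/R per hop): 2.51724, 0.55619, 0.0151688, 2.99487 ms; sum = 6.08347 ms.
Propagation delays (d/s per hop): 120, 120, 0.00826087, 120 ms; sum = 360.008 ms.
End-to-end = 366.1 ms.

366.1 ms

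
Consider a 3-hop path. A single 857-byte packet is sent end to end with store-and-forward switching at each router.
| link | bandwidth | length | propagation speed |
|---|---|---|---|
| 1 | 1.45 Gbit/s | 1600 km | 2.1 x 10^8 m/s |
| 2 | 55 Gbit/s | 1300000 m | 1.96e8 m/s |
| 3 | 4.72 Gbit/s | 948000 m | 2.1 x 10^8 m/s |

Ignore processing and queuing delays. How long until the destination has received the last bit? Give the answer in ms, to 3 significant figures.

L = 857 × 8 = 6856 bits.
Transmission delays (L/R per hop): 0.00472828, 0.000124655, 0.00145254 ms; sum = 0.00630547 ms.
Propagation delays (d/s per hop): 7.61905, 6.63265, 4.51429 ms; sum = 18.766 ms.
End-to-end = 18.8 ms.

18.8 ms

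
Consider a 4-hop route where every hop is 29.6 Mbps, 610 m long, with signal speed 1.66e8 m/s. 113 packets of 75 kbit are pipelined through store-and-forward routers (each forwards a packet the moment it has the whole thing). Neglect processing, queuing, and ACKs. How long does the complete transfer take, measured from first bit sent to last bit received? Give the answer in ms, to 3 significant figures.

Per-hop transmission t_tx = L/R = 75000/29600000 = 2.53378 ms.
Per-hop propagation t_prop = 610/166000000 = 0.0036747 ms.
Pipeline fill: first packet needs 4·t_tx to clear all hops; remaining 112 packets each add one t_tx.
Total = (4+113-1)·t_tx + 4·t_prop = 116·2.53378 + 4·0.0036747 = 294 ms.

294 ms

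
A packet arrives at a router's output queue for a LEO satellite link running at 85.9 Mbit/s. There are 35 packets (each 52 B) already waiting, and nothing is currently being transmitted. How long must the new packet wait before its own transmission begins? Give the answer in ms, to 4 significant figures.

0.1695 ms

Each queued packet: L/R = 416/85900000 = 0.00484284 ms.
35 queued → 0.169499 ms.
Queuing delay = 0.1695 ms.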